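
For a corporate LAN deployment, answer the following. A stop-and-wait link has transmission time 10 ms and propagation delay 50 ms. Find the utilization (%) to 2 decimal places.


Given: Ttrans = 10 ms, Tprop = 50 ms
RTT = 2 * Tprop = 2 * 50 = 100 ms
U = Ttrans / (Ttrans + RTT)
U = 10 / (10 + 100)
U = 10 / 110 = 0.090909
U% = 9.09%

9.09


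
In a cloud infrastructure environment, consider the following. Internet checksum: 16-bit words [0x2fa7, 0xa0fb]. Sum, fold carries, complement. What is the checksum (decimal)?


Given words: [0x2fa7, 0xa0fb]
Step 1: Sum all words
Raw sum = 12199 + 41211 = 53410
One's complement = ~53410 & 0xFFFF = 12125

12125


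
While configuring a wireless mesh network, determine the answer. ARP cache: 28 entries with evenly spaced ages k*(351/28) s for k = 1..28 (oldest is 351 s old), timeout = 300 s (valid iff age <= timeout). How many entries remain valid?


Ages are k * 351/28 s for k = 1..28 (spacing = 12.5357 s).
Entry k is valid iff k * 351/28 <= 300 iff k <= 28 * 300 / 351 = 23.9316
n_valid = floor(23.9316) = 23
(n_stale = 28 - 23 = 5)

23


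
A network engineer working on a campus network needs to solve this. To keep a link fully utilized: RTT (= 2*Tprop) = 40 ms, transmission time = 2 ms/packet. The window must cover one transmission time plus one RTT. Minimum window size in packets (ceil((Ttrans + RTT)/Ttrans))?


Given: Ttrans = 2 ms, RTT = 40 ms (= 2 * Tprop, Tprop = 20 ms)
Time until first ACK returns = Ttrans + RTT = 2 + 40 = 42 ms
Need W * Ttrans >= Ttrans + RTT  ->  W >= (Ttrans + RTT) / Ttrans
(Ttrans + RTT) / Ttrans = 42 / 2 = 21
W_min = ceil(21) = 21

21


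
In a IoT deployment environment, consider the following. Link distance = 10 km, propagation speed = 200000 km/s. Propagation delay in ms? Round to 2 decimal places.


Given: distance = 10 km, speed = 200000 km/s
Delay = distance / speed = 10 / 200000 seconds
Delay in ms = 10 * 1000 / 200000
Delay = 0.0500 ms
Rounded to 2 dp = 0.05 ms

0.05


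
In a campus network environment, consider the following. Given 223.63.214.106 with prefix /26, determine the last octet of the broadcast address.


Given: IP = 223.63.214.106, prefix = /26
Host bits = 32 - 26 = 6
Network last octet = 106 AND mask = 64
Host part size = 2^6 - 1 = 63
Broadcast last octet = 64 OR 63 = 127

127


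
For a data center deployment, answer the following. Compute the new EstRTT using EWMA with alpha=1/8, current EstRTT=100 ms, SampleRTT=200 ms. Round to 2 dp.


Given: EstRTT = 100 ms, SampleRTT = 200 ms, alpha = 1/8
New EstRTT = (1 - alpha) * EstRTT + alpha * SampleRTT
(7/8) * 100 = 87.5
(1/8) * 200 = 25
New EstRTT = 87.5 + 25 = 112.5 ms -> 112.50 ms (2 dp)

112.50


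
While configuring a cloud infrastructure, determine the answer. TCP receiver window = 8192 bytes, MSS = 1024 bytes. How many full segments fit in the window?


Given: RWND = 8192 bytes, MSS = 1024 bytes
Full segments = floor(RWND / MSS)
Full segments = floor(8192 / 1024)
Full segments = floor(8.0) = 8

8


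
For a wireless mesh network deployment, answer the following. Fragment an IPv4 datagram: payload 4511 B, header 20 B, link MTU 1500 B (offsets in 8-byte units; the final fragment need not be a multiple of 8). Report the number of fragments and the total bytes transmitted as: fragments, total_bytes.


Max data per non-final fragment = floor((MTU - header)/8)*8 = floor((1500 - 20)/8)*8 = floor(1480/8)*8 = 1480 B
Final fragment needs no 8-byte alignment: it can carry up to MTU - header = 1480 B
Non-final fragments needed = ceil((payload - 1480) / 1480) = ceil(3031/1480) = ceil(2.0480) = 3
Number of fragments = 3 + 1 = 4
Fragment sizes (data): 3 * 1480 B + 71 B (last, 71 <= 1480 OK)
Total bytes sent = payload + n_frags * header = 4511 + 4*20 = 4511 + 80 = 4591 B

4, 4591


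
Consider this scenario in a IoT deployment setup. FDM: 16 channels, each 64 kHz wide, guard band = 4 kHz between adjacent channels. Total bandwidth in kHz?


Given: 16 channels, 64 kHz each, guard = 4 kHz
Channel bandwidth = 16 * 64 = 1024 kHz
Guard bands = 15 gaps * 4 kHz = 60 kHz
Total = 1024 + 60 = 1084 kHz

1084


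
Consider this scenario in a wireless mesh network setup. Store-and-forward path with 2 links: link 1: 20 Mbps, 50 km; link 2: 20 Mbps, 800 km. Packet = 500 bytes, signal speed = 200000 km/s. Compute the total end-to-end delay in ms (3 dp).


Packet = 500 bytes = 4000 bits. Store-and-forward: sum (t_trans + t_prop) per link.
Link 1: t_trans = 4000/(20*10^6) s = 0.2000 ms; t_prop = 50/200000 s = 0.2500 ms; subtotal = 0.4500 ms
Link 2: t_trans = 4000/(20*10^6) s = 0.2000 ms; t_prop = 800/200000 s = 4.0000 ms; subtotal = 4.2000 ms
End-to-end = 0.4500 + 4.2000 = 4.6500 ms -> 4.650 ms (3 dp)

4.650


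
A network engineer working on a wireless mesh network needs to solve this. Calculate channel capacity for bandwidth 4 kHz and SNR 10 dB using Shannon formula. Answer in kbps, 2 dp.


Given: B = 4 kHz, SNR = 10 dB
SNR linear = 10^(10/10) = 10
1 + SNR = 11
log2(11) = 3.4594316186
C = 4 * 1000 * 3.4594316186 = 13837.7265 bps
C = 13.837726 kbps -> 13.84 kbps (2 dp)

13.84


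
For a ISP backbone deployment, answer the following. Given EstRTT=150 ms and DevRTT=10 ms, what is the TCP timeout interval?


Given: EstRTT = 150 ms, DevRTT = 10 ms
Timeout = EstRTT + 4 * DevRTT
4 * DevRTT = 4 * 10 = 40
Timeout = 150 + 40 = 190 ms

190


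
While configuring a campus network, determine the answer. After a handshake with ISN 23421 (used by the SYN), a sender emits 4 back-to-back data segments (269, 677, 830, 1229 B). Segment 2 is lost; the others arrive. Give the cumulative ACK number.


SYN uses sequence number 23421; first data byte = ISN + 1 = 23422.
Segment 1: SEQ = 23422, len = 269 B, covers [23422, 23690]
Segment 2: SEQ = 23691, len = 677 B, covers [23691, 24367] [LOST]
Segment 3: SEQ = 24368, len = 830 B, covers [24368, 25197]
Segment 4: SEQ = 25198, len = 1229 B, covers [25198, 26426]
In-order data received: bytes [23422, 23690] (segments 1..1).
Segment 2 missing -> gap begins at byte 23691; later segments buffered out of order.
Cumulative ACK = next expected in-order byte = 23422 + 269 = 23691

23691


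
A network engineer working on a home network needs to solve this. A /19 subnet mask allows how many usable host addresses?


Given: subnet mask /19
Host bits = 32 - 19 = 13
Total addresses = 2^13 = 8192
Usable hosts = 8192 - 2 (network + broadcast) = 8190

8190


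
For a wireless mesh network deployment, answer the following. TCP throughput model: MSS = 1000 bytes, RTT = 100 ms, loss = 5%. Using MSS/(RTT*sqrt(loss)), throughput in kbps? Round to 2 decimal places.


Given: MSS = 1000 bytes, RTT = 100 ms, loss = 5%
RTT in seconds = 100 / 1000 = 0.1
Loss rate = 5% = 0.05
sqrt(loss) = sqrt(0.05) = 0.223606797750
Throughput (bytes/s) = 1000 / (0.1 * 0.223606797750) = 44721.3595
Throughput (kbps) = 44721.3595 * 8 / 1000 = 357.770876 -> 357.77 kbps (2 dp)

357.77


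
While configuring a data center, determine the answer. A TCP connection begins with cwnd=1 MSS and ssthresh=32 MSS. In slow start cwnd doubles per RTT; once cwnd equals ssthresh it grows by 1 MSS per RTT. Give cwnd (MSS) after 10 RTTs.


RTT 0: cwnd = 1 MSS (initial)
RTT 1: cwnd = 2 MSS (slow start, doubled)
RTT 2: cwnd = 4 MSS (slow start, doubled)
RTT 3: cwnd = 8 MSS (slow start, doubled)
RTT 4: cwnd = 16 MSS (slow start, doubled)
RTT 5: cwnd = 32 MSS (slow start, doubled)
RTT 6: cwnd = 33 MSS (congestion avoidance, +1)
RTT 7: cwnd = 34 MSS (congestion avoidance, +1)
RTT 8: cwnd = 35 MSS (congestion avoidance, +1)
RTT 9: cwnd = 36 MSS (congestion avoidance, +1)
RTT 10: cwnd = 37 MSS (congestion avoidance, +1)

37


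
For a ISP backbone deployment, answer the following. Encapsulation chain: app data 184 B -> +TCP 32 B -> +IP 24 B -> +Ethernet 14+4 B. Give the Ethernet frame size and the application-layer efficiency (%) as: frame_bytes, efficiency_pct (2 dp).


TCP segment = 184 + 32 = 216 B
IP packet = 216 + 24 = 240 B
Ethernet frame = 240 + 14 + 4 = 258 B
Efficiency = app / frame = 184 / 258 = 0.713178 = 71.3178% -> 71.32% (2 dp)

258, 71.32


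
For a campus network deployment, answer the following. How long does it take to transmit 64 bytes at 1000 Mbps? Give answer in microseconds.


Given: packet = 64 bytes, bandwidth = 1000 Mbps
Packet in bits = 64 * 8 = 512 bits
Bandwidth = 1000 * 10^6 = 1000000000 bps
Time = 512 / 1000000000 seconds
Time in us = 512 * 10^6 / 1000000000 = 0.512

0.512


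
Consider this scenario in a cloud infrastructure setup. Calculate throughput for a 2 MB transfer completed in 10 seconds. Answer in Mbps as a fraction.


Given: file = 2 MB, time = 10 s
File in Mb = 2 * 8 = 16 Mb
Throughput = 16 / 10 Mbps
Throughput = 8/5 Mbps

8/5


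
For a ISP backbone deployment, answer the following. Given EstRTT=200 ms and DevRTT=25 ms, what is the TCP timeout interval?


Given: EstRTT = 200 ms, DevRTT = 25 ms
Timeout = EstRTT + 4 * DevRTT
4 * DevRTT = 4 * 25 = 100
Timeout = 200 + 100 = 300 ms

300


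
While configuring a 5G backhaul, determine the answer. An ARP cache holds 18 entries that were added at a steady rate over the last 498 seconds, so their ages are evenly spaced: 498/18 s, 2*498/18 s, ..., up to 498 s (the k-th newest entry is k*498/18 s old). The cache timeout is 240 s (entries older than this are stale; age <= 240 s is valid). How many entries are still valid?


Ages are k * 498/18 s for k = 1..18 (spacing = 27.6667 s).
Entry k is valid iff k * 498/18 <= 240 iff k <= 18 * 240 / 498 = 8.6747
n_valid = floor(8.6747) = 8
(n_stale = 18 - 8 = 10)

8


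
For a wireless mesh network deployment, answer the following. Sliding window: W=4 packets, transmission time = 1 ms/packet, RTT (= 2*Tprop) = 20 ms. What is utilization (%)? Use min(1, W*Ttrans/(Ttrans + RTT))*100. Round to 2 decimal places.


Given: W = 4, Ttrans = 1 ms, RTT = 20 ms (= 2 * Tprop, Tprop = 10 ms)
Cycle time = Ttrans + RTT = 1 + 20 = 21 ms (first packet sent until its ACK returns)
W * Ttrans = 4 * 1 = 4 ms of sending per cycle
W * Ttrans / (Ttrans + RTT) = 4 / 21 = 0.190476
U = min(1, 0.190476) = 0.190476
U% = 19.05%

19.05


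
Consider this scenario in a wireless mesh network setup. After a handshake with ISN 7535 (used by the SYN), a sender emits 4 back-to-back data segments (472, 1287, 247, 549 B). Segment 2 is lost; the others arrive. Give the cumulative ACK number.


SYN uses sequence number 7535; first data byte = ISN + 1 = 7536.
Segment 1: SEQ = 7536, len = 472 B, covers [7536, 8007]
Segment 2: SEQ = 8008, len = 1287 B, covers [8008, 9294] [LOST]
Segment 3: SEQ = 9295, len = 247 B, covers [9295, 9541]
Segment 4: SEQ = 9542, len = 549 B, covers [9542, 10090]
In-order data received: bytes [7536, 8007] (segments 1..1).
Segment 2 missing -> gap begins at byte 8008; later segments buffered out of order.
Cumulative ACK = next expected in-order byte = 7536 + 472 = 8008

8008


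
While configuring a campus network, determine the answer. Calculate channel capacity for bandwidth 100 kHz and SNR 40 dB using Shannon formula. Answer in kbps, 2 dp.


Given: B = 100 kHz, SNR = 40 dB
SNR linear = 10^(40/10) = 10000
1 + SNR = 10001
log2(10001) = 13.2878566418
C = 100 * 1000 * 13.2878566418 = 1328785.6642 bps
C = 1328.785664 kbps -> 1328.79 kbps (2 dp)

1328.79


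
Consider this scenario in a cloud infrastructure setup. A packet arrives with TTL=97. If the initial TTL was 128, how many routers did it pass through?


Given: initial TTL = 128, received TTL = 97
Hops = initial TTL - received TTL
Hops = 128 - 97 = 31

31


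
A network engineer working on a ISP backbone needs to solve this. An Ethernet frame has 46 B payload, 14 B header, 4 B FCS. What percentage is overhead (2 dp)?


Given: payload = 46 B, header = 14 B, trailer = 4 B
Overhead bytes = header + trailer = 14 + 4 = 18
Total frame = payload + overhead = 46 + 18 = 64
Overhead % = 18 / 64 * 100 = 28.1250% -> 28.13% (2 dp)

28.13


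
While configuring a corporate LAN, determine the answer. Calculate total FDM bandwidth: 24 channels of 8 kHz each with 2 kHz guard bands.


Given: 24 channels, 8 kHz each, guard = 2 kHz
Channel bandwidth = 24 * 8 = 192 kHz
Guard bands = 23 gaps * 2 kHz = 46 kHz
Total = 192 + 46 = 238 kHz

238


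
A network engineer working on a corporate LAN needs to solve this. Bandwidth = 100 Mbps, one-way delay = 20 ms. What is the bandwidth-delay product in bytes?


Given: bandwidth = 100 Mbps, delay = 20 ms
BDP in bits = 100 * 10^6 * 20 / 1000
BDP in bits = 2000000
BDP in bytes = 2000000 / 8 = 250000

250000


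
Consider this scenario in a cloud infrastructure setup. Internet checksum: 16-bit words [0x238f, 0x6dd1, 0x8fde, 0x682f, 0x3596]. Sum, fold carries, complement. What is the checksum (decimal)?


Given words: [0x238f, 0x6dd1, 0x8fde, 0x682f, 0x3596]
Step 1: Sum all words
Raw sum = 9103 + 28113 + 36830 + 26671 + 13718 = 114435
Step 2: Fold carry: (48899 + 1) = 48900
One's complement = ~48900 & 0xFFFF = 16635

16635


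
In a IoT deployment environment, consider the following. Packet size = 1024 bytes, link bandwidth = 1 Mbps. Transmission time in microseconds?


Given: packet = 1024 bytes, bandwidth = 1 Mbps
Packet in bits = 1024 * 8 = 8192 bits
Bandwidth = 1 * 10^6 = 1000000 bps
Time = 8192 / 1000000 seconds
Time in us = 8192 * 10^6 / 1000000 = 8192

8192


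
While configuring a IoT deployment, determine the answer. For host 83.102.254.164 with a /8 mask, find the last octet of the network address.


Given: IP = 83.102.254.164, prefix = /8
Subnet mask = 255.0.0.0
Last octet of IP: 164
Last octet of mask: 0
Network last octet = 164 AND 0 = 0

0


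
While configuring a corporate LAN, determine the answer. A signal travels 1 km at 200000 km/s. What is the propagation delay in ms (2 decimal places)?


Given: distance = 1 km, speed = 200000 km/s
Delay = distance / speed = 1 / 200000 seconds
Delay in ms = 1 * 1000 / 200000
Delay = 0.0050 ms
Rounded to 2 dp = 0.01 ms

0.01


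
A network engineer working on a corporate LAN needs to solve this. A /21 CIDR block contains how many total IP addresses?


Given: CIDR prefix /21
Host bits = 32 - 21 = 11
Total addresses = 2^11 = 2048

2048


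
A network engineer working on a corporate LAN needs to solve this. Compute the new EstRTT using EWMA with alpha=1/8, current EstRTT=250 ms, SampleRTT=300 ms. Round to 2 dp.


Given: EstRTT = 250 ms, SampleRTT = 300 ms, alpha = 1/8
New EstRTT = (1 - alpha) * EstRTT + alpha * SampleRTT
(7/8) * 250 = 218.75
(1/8) * 300 = 37.5
New EstRTT = 218.75 + 37.5 = 256.25 ms -> 256.25 ms (2 dp)

256.25


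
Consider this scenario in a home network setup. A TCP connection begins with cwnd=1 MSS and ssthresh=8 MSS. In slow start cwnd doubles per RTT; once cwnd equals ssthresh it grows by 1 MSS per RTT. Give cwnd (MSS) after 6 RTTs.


RTT 0: cwnd = 1 MSS (initial)
RTT 1: cwnd = 2 MSS (slow start, doubled)
RTT 2: cwnd = 4 MSS (slow start, doubled)
RTT 3: cwnd = 8 MSS (slow start, doubled)
RTT 4: cwnd = 9 MSS (congestion avoidance, +1)
RTT 5: cwnd = 10 MSS (congestion avoidance, +1)
RTT 6: cwnd = 11 MSS (congestion avoidance, +1)

11


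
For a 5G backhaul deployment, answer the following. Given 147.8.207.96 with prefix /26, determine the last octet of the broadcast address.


Given: IP = 147.8.207.96, prefix = /26
Host bits = 32 - 26 = 6
Network last octet = 96 AND mask = 64
Host part size = 2^6 - 1 = 63
Broadcast last octet = 64 OR 63 = 127

127


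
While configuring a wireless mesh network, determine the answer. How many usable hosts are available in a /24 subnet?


Given: subnet mask /24
Host bits = 32 - 24 = 8
Total addresses = 2^8 = 256
Usable hosts = 256 - 2 (network + broadcast) = 254

254


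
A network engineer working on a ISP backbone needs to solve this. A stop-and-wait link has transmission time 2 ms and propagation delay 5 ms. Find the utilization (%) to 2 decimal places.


Given: Ttrans = 2 ms, Tprop = 5 ms
RTT = 2 * Tprop = 2 * 5 = 10 ms
U = Ttrans / (Ttrans + RTT)
U = 2 / (2 + 10)
U = 2 / 12 = 0.166667
U% = 16.67%

16.67


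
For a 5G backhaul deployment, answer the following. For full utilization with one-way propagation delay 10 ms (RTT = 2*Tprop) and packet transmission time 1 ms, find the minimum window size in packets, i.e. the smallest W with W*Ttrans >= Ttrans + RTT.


Given: Ttrans = 1 ms, RTT = 20 ms (= 2 * Tprop, Tprop = 10 ms)
Time until first ACK returns = Ttrans + RTT = 1 + 20 = 21 ms
Need W * Ttrans >= Ttrans + RTT  ->  W >= (Ttrans + RTT) / Ttrans
(Ttrans + RTT) / Ttrans = 21 / 1 = 21
W_min = ceil(21) = 21

21


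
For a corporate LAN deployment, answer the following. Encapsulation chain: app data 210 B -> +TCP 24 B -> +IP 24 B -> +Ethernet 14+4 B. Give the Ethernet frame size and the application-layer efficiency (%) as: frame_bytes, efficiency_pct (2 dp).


TCP segment = 210 + 24 = 234 B
IP packet = 234 + 24 = 258 B
Ethernet frame = 258 + 14 + 4 = 276 B
Efficiency = app / frame = 210 / 276 = 0.760870 = 76.0870% -> 76.09% (2 dp)

276, 76.09


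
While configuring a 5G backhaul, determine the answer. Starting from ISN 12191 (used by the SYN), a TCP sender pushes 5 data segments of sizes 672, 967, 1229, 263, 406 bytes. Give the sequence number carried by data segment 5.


The SYN occupies sequence number ISN = 12191, so the first data byte is ISN + 1 = 12192.
SEQ of data segment i = (ISN + 1) + sum of payload sizes of segments 1..i-1.
Segment 1: SEQ = 12192, payload = 672 bytes
Segment 2: SEQ = 12864, payload = 967 bytes
Segment 3: SEQ = 13831, payload = 1229 bytes
Segment 4: SEQ = 15060, payload = 263 bytes
Segment 5: SEQ = 15323, payload = 406 bytes
SEQ of segment 5 = 12192 + 672 + 967 + 1229 + 263 = 15323

15323


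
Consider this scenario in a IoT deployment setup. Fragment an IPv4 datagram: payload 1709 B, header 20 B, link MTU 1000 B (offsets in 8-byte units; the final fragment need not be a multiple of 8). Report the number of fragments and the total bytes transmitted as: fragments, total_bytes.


Max data per non-final fragment = floor((MTU - header)/8)*8 = floor((1000 - 20)/8)*8 = floor(980/8)*8 = 976 B
Final fragment needs no 8-byte alignment: it can carry up to MTU - header = 980 B
Non-final fragments needed = ceil((payload - 980) / 976) = ceil(729/976) = ceil(0.7469) = 1
Number of fragments = 1 + 1 = 2
Fragment sizes (data): 1 * 976 B + 733 B (last, 733 <= 980 OK)
Total bytes sent = payload + n_frags * header = 1709 + 2*20 = 1709 + 40 = 1749 B

2, 1749


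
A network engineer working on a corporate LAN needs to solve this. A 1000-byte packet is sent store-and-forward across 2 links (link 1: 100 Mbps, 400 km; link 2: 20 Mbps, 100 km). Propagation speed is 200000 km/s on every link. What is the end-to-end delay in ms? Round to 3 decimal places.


Packet = 1000 bytes = 8000 bits. Store-and-forward: sum (t_trans + t_prop) per link.
Link 1: t_trans = 8000/(100*10^6) s = 0.0800 ms; t_prop = 400/200000 s = 2.0000 ms; subtotal = 2.0800 ms
Link 2: t_trans = 8000/(20*10^6) s = 0.4000 ms; t_prop = 100/200000 s = 0.5000 ms; subtotal = 0.9000 ms
End-to-end = 2.0800 + 0.9000 = 2.9800 ms -> 2.980 ms (3 dp)

2.980


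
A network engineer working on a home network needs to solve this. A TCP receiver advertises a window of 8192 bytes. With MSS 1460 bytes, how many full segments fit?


Given: RWND = 8192 bytes, MSS = 1460 bytes
Full segments = floor(RWND / MSS)
Full segments = floor(8192 / 1460)
Full segments = floor(5.611) = 5

5


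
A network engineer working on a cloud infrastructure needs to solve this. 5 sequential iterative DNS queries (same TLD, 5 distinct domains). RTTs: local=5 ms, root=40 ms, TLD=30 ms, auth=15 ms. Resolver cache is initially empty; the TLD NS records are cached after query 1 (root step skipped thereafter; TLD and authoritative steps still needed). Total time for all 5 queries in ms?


Lookup 1 (cold cache): local + root + TLD + auth = 5 + 40 + 30 + 15 = 90 ms
Lookups 2..5 (TLD NS cached -> skip root; new domain -> still ask TLD and auth): local + TLD + auth = 5 + 30 + 15 = 50 ms each
Remaining 4 lookups: 4 * 50 = 200 ms
Total = 90 + 200 = 290 ms

290


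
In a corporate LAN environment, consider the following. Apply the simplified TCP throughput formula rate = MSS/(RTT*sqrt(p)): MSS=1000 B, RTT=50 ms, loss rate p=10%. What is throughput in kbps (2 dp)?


Given: MSS = 1000 bytes, RTT = 50 ms, loss = 10%
RTT in seconds = 50 / 1000 = 0.05
Loss rate = 10% = 0.1
sqrt(loss) = sqrt(0.1) = 0.316227766017
Throughput (bytes/s) = 1000 / (0.05 * 0.316227766017) = 63245.5532
Throughput (kbps) = 63245.5532 * 8 / 1000 = 505.964426 -> 505.96 kbps (2 dp)

505.96


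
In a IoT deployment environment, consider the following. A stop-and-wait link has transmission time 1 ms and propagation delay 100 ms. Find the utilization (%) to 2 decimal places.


Given: Ttrans = 1 ms, Tprop = 100 ms
RTT = 2 * Tprop = 2 * 100 = 200 ms
U = Ttrans / (Ttrans + RTT)
U = 1 / (1 + 200)
U = 1 / 201 = 0.004975
U% = 0.50%

0.50


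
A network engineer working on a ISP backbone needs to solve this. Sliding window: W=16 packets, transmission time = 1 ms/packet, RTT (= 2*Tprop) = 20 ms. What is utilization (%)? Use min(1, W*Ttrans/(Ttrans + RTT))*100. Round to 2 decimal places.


Given: W = 16, Ttrans = 1 ms, RTT = 20 ms (= 2 * Tprop, Tprop = 10 ms)
Cycle time = Ttrans + RTT = 1 + 20 = 21 ms (first packet sent until its ACK returns)
W * Ttrans = 16 * 1 = 16 ms of sending per cycle
W * Ttrans / (Ttrans + RTT) = 16 / 21 = 0.761905
U = min(1, 0.761905) = 0.761905
U% = 76.19%

76.19


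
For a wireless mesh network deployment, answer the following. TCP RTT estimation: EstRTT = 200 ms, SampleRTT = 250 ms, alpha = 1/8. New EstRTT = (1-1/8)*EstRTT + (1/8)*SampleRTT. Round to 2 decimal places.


Given: EstRTT = 200 ms, SampleRTT = 250 ms, alpha = 1/8
New EstRTT = (1 - alpha) * EstRTT + alpha * SampleRTT
(7/8) * 200 = 175
(1/8) * 250 = 31.25
New EstRTT = 175 + 31.25 = 206.25 ms -> 206.25 ms (2 dp)

206.25


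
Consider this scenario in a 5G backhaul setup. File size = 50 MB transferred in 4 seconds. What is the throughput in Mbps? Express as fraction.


Given: file = 50 MB, time = 4 s
File in Mb = 50 * 8 = 400 Mb
Throughput = 400 / 4 Mbps
Throughput = 100 Mbps

100


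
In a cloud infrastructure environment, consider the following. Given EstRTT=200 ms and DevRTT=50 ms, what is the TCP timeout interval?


Given: EstRTT = 200 ms, DevRTT = 50 ms
Timeout = EstRTT + 4 * DevRTT
4 * DevRTT = 4 * 50 = 200
Timeout = 200 + 200 = 400 ms

400


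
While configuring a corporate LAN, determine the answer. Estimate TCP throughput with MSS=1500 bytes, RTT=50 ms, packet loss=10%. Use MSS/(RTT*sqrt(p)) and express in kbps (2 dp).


Given: MSS = 1500 bytes, RTT = 50 ms, loss = 10%
RTT in seconds = 50 / 1000 = 0.05
Loss rate = 10% = 0.1
sqrt(loss) = sqrt(0.1) = 0.316227766017
Throughput (bytes/s) = 1500 / (0.05 * 0.316227766017) = 94868.3298
Throughput (kbps) = 94868.3298 * 8 / 1000 = 758.946638 -> 758.95 kbps (2 dp)

758.95


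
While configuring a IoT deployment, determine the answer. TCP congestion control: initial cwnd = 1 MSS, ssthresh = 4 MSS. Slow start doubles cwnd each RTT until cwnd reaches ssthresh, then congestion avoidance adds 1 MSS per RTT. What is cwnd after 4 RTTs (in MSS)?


RTT 0: cwnd = 1 MSS (initial)
RTT 1: cwnd = 2 MSS (slow start, doubled)
RTT 2: cwnd = 4 MSS (slow start, doubled)
RTT 3: cwnd = 5 MSS (congestion avoidance, +1)
RTT 4: cwnd = 6 MSS (congestion avoidance, +1)

6


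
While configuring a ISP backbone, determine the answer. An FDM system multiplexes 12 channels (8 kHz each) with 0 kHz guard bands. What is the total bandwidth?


Given: 12 channels, 8 kHz each, guard = 0 kHz
Channel bandwidth = 12 * 8 = 96 kHz
Guard bands = 11 gaps * 0 kHz = 0 kHz
Total = 96 + 0 = 96 kHz

96


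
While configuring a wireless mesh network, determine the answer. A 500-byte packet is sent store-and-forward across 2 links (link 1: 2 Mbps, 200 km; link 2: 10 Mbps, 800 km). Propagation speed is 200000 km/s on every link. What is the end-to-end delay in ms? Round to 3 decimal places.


Packet = 500 bytes = 4000 bits. Store-and-forward: sum (t_trans + t_prop) per link.
Link 1: t_trans = 4000/(2*10^6) s = 2.0000 ms; t_prop = 200/200000 s = 1.0000 ms; subtotal = 3.0000 ms
Link 2: t_trans = 4000/(10*10^6) s = 0.4000 ms; t_prop = 800/200000 s = 4.0000 ms; subtotal = 4.4000 ms
End-to-end = 3.0000 + 4.4000 = 7.4000 ms -> 7.400 ms (3 dp)

7.400


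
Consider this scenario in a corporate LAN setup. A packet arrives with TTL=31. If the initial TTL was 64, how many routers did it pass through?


Given: initial TTL = 64, received TTL = 31
Hops = initial TTL - received TTL
Hops = 64 - 31 = 33

33


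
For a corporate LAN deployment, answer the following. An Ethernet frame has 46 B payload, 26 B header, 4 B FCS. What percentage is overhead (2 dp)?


Given: payload = 46 B, header = 26 B, trailer = 4 B
Overhead bytes = header + trailer = 26 + 4 = 30
Total frame = payload + overhead = 46 + 30 = 76
Overhead % = 30 / 76 * 100 = 39.4737% -> 39.47% (2 dp)

39.47


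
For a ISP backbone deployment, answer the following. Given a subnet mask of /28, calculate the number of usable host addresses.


Given: subnet mask /28
Host bits = 32 - 28 = 4
Total addresses = 2^4 = 16
Usable hosts = 16 - 2 (network + broadcast) = 14

14


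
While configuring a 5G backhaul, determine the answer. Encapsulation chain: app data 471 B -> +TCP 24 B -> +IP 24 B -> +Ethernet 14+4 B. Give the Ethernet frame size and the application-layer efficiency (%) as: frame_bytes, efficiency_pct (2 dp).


TCP segment = 471 + 24 = 495 B
IP packet = 495 + 24 = 519 B
Ethernet frame = 519 + 14 + 4 = 537 B
Efficiency = app / frame = 471 / 537 = 0.877095 = 87.7095% -> 87.71% (2 dp)

537, 87.71


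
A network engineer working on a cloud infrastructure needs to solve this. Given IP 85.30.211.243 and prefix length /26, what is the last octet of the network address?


Given: IP = 85.30.211.243, prefix = /26
Subnet mask = 255.255.255.192
Last octet of IP: 243
Last octet of mask: 192
Network last octet = 243 AND 192 = 192

192


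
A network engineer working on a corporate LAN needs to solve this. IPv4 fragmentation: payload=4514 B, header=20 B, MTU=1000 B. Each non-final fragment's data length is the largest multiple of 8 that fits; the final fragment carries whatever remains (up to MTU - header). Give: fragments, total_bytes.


Max data per non-final fragment = floor((MTU - header)/8)*8 = floor((1000 - 20)/8)*8 = floor(980/8)*8 = 976 B
Final fragment needs no 8-byte alignment: it can carry up to MTU - header = 980 B
Non-final fragments needed = ceil((payload - 980) / 976) = ceil(3534/976) = ceil(3.6209) = 4
Number of fragments = 4 + 1 = 5
Fragment sizes (data): 4 * 976 B + 610 B (last, 610 <= 980 OK)
Total bytes sent = payload + n_frags * header = 4514 + 5*20 = 4514 + 100 = 4614 B

5, 4614


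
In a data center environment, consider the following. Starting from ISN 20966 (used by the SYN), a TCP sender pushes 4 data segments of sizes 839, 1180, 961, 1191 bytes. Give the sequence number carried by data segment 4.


The SYN occupies sequence number ISN = 20966, so the first data byte is ISN + 1 = 20967.
SEQ of data segment i = (ISN + 1) + sum of payload sizes of segments 1..i-1.
Segment 1: SEQ = 20967, payload = 839 bytes
Segment 2: SEQ = 21806, payload = 1180 bytes
Segment 3: SEQ = 22986, payload = 961 bytes
Segment 4: SEQ = 23947, payload = 1191 bytes
SEQ of segment 4 = 20967 + 839 + 1180 + 961 = 23947

23947


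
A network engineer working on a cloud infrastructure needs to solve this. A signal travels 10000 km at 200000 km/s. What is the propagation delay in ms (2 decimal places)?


Given: distance = 10000 km, speed = 200000 km/s
Delay = distance / speed = 10000 / 200000 seconds
Delay in ms = 10000 * 1000 / 200000
Delay = 50.0000 ms
Rounded to 2 dp = 50.00 ms

50.00


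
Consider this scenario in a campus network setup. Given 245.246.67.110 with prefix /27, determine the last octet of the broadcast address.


Given: IP = 245.246.67.110, prefix = /27
Host bits = 32 - 27 = 5
Network last octet = 110 AND mask = 96
Host part size = 2^5 - 1 = 31
Broadcast last octet = 96 OR 31 = 127

127


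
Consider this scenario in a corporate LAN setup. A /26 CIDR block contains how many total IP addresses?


Given: CIDR prefix /26
Host bits = 32 - 26 = 6
Total addresses = 2^6 = 64

64


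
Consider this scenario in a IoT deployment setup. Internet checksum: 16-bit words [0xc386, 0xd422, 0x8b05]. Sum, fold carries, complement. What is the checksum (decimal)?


Given words: [0xc386, 0xd422, 0x8b05]
Step 1: Sum all words
Raw sum = 50054 + 54306 + 35589 = 139949
Step 2: Fold carry: (8877 + 2) = 8879
One's complement = ~8879 & 0xFFFF = 56656

56656


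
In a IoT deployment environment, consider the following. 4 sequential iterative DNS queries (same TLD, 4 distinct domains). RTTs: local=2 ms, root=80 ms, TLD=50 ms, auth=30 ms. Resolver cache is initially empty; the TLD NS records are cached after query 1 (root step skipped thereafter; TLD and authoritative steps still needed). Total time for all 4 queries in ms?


Lookup 1 (cold cache): local + root + TLD + auth = 2 + 80 + 50 + 30 = 162 ms
Lookups 2..4 (TLD NS cached -> skip root; new domain -> still ask TLD and auth): local + TLD + auth = 2 + 50 + 30 = 82 ms each
Remaining 3 lookups: 3 * 82 = 246 ms
Total = 162 + 246 = 408 ms

408


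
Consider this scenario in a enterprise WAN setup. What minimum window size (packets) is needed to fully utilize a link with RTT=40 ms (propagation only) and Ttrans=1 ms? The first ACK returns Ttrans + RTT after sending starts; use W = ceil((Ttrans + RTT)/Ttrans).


Given: Ttrans = 1 ms, RTT = 40 ms (= 2 * Tprop, Tprop = 20 ms)
Time until first ACK returns = Ttrans + RTT = 1 + 40 = 41 ms
Need W * Ttrans >= Ttrans + RTT  ->  W >= (Ttrans + RTT) / Ttrans
(Ttrans + RTT) / Ttrans = 41 / 1 = 41
W_min = ceil(41) = 41

41


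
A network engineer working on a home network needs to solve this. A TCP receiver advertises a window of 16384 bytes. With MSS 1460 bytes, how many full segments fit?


Given: RWND = 16384 bytes, MSS = 1460 bytes
Full segments = floor(RWND / MSS)
Full segments = floor(16384 / 1460)
Full segments = floor(11.2219) = 11

11


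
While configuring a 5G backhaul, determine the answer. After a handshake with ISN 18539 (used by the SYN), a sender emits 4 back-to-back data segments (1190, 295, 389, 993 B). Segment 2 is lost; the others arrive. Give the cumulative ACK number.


SYN uses sequence number 18539; first data byte = ISN + 1 = 18540.
Segment 1: SEQ = 18540, len = 1190 B, covers [18540, 19729]
Segment 2: SEQ = 19730, len = 295 B, covers [19730, 20024] [LOST]
Segment 3: SEQ = 20025, len = 389 B, covers [20025, 20413]
Segment 4: SEQ = 20414, len = 993 B, covers [20414, 21406]
In-order data received: bytes [18540, 19729] (segments 1..1).
Segment 2 missing -> gap begins at byte 19730; later segments buffered out of order.
Cumulative ACK = next expected in-order byte = 18540 + 1190 = 19730

19730


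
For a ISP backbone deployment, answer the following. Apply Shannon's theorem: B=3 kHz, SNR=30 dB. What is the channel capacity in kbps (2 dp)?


Given: B = 3 kHz, SNR = 30 dB
SNR linear = 10^(30/10) = 1000
1 + SNR = 1001
log2(1001) = 9.9672262588
C = 3 * 1000 * 9.9672262588 = 29901.6788 bps
C = 29.901679 kbps -> 29.90 kbps (2 dp)

29.90


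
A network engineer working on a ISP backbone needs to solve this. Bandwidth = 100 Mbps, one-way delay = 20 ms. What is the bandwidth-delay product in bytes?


Given: bandwidth = 100 Mbps, delay = 20 ms
BDP in bits = 100 * 10^6 * 20 / 1000
BDP in bits = 2000000
BDP in bytes = 2000000 / 8 = 250000

250000


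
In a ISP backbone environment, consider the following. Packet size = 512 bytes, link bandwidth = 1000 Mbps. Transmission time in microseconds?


Given: packet = 512 bytes, bandwidth = 1000 Mbps
Packet in bits = 512 * 8 = 4096 bits
Bandwidth = 1000 * 10^6 = 1000000000 bps
Time = 4096 / 1000000000 seconds
Time in us = 4096 * 10^6 / 1000000000 = 4.096

4.096


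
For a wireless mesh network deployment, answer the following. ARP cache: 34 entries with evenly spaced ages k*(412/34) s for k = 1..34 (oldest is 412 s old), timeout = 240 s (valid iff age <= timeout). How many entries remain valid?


Ages are k * 412/34 s for k = 1..34 (spacing = 12.1176 s).
Entry k is valid iff k * 412/34 <= 240 iff k <= 34 * 240 / 412 = 19.8058
n_valid = floor(19.8058) = 19
(n_stale = 34 - 19 = 15)

19


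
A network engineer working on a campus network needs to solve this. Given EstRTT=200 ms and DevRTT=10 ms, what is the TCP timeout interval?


Given: EstRTT = 200 ms, DevRTT = 10 ms
Timeout = EstRTT + 4 * DevRTT
4 * DevRTT = 4 * 10 = 40
Timeout = 200 + 40 = 240 ms

240


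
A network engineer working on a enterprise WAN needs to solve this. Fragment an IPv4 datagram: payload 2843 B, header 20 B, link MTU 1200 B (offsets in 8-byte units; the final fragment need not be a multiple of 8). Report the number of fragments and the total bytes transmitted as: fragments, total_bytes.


Max data per non-final fragment = floor((MTU - header)/8)*8 = floor((1200 - 20)/8)*8 = floor(1180/8)*8 = 1176 B
Final fragment needs no 8-byte alignment: it can carry up to MTU - header = 1180 B
Non-final fragments needed = ceil((payload - 1180) / 1176) = ceil(1663/1176) = ceil(1.4141) = 2
Number of fragments = 2 + 1 = 3
Fragment sizes (data): 2 * 1176 B + 491 B (last, 491 <= 1180 OK)
Total bytes sent = payload + n_frags * header = 2843 + 3*20 = 2843 + 60 = 2903 B

3, 2903


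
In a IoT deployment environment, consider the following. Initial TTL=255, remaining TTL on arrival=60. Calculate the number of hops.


Given: initial TTL = 255, received TTL = 60
Hops = initial TTL - received TTL
Hops = 255 - 60 = 195

195


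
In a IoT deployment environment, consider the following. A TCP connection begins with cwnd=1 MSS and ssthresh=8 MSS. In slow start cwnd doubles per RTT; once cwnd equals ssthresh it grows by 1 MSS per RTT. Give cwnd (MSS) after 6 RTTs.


RTT 0: cwnd = 1 MSS (initial)
RTT 1: cwnd = 2 MSS (slow start, doubled)
RTT 2: cwnd = 4 MSS (slow start, doubled)
RTT 3: cwnd = 8 MSS (slow start, doubled)
RTT 4: cwnd = 9 MSS (congestion avoidance, +1)
RTT 5: cwnd = 10 MSS (congestion avoidance, +1)
RTT 6: cwnd = 11 MSS (congestion avoidance, +1)

11


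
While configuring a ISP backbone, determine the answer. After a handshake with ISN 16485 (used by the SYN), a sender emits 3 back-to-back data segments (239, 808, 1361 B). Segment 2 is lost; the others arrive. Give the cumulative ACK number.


SYN uses sequence number 16485; first data byte = ISN + 1 = 16486.
Segment 1: SEQ = 16486, len = 239 B, covers [16486, 16724]
Segment 2: SEQ = 16725, len = 808 B, covers [16725, 17532] [LOST]
Segment 3: SEQ = 17533, len = 1361 B, covers [17533, 18893]
In-order data received: bytes [16486, 16724] (segments 1..1).
Segment 2 missing -> gap begins at byte 16725; later segments buffered out of order.
Cumulative ACK = next expected in-order byte = 16486 + 239 = 16725

16725


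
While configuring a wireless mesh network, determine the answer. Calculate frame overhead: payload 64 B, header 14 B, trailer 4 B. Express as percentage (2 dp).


Given: payload = 64 B, header = 14 B, trailer = 4 B
Overhead bytes = header + trailer = 14 + 4 = 18
Total frame = payload + overhead = 64 + 18 = 82
Overhead % = 18 / 82 * 100 = 21.9512% -> 21.95% (2 dp)

21.95


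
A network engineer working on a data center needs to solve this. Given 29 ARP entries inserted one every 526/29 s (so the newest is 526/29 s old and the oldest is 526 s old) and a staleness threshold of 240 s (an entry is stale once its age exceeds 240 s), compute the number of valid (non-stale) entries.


Ages are k * 526/29 s for k = 1..29 (spacing = 18.1379 s).
Entry k is valid iff k * 526/29 <= 240 iff k <= 29 * 240 / 526 = 13.2319
n_valid = floor(13.2319) = 13
(n_stale = 29 - 13 = 16)

13


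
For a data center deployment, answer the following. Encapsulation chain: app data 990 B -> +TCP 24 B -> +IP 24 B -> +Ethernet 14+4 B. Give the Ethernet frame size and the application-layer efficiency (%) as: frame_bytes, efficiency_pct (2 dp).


TCP segment = 990 + 24 = 1014 B
IP packet = 1014 + 24 = 1038 B
Ethernet frame = 1038 + 14 + 4 = 1056 B
Efficiency = app / frame = 990 / 1056 = 0.937500 = 93.7500% -> 93.75% (2 dp)

1056, 93.75


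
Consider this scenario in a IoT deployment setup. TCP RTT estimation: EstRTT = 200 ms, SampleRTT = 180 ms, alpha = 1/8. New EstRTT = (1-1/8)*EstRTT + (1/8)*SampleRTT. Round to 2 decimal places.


Given: EstRTT = 200 ms, SampleRTT = 180 ms, alpha = 1/8
New EstRTT = (1 - alpha) * EstRTT + alpha * SampleRTT
(7/8) * 200 = 175
(1/8) * 180 = 22.5
New EstRTT = 175 + 22.5 = 197.5 ms -> 197.50 ms (2 dp)

197.50


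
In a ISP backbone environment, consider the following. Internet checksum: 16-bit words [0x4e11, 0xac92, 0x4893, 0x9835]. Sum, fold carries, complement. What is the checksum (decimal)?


Given words: [0x4e11, 0xac92, 0x4893, 0x9835]
Step 1: Sum all words
Raw sum = 19985 + 44178 + 18579 + 38965 = 121707
Step 2: Fold carry: (56171 + 1) = 56172
One's complement = ~56172 & 0xFFFF = 9363

9363


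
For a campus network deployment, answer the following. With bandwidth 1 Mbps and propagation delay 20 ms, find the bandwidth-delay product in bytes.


Given: bandwidth = 1 Mbps, delay = 20 ms
BDP in bits = 1 * 10^6 * 20 / 1000
BDP in bits = 20000
BDP in bytes = 20000 / 8 = 2500

2500


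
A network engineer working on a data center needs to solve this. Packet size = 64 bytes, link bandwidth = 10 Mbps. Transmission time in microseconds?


Given: packet = 64 bytes, bandwidth = 10 Mbps
Packet in bits = 64 * 8 = 512 bits
Bandwidth = 10 * 10^6 = 10000000 bps
Time = 512 / 10000000 seconds
Time in us = 512 * 10^6 / 10000000 = 51.2

51.2


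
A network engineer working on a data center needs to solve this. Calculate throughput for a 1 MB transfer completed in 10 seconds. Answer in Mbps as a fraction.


Given: file = 1 MB, time = 10 s
File in Mb = 1 * 8 = 8 Mb
Throughput = 8 / 10 Mbps
Throughput = 4/5 Mbps

4/5


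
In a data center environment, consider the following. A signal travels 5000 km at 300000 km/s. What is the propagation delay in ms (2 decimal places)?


Given: distance = 5000 km, speed = 300000 km/s
Delay = distance / speed = 5000 / 300000 seconds
Delay in ms = 5000 * 1000 / 300000
Delay = 16.6667 ms
Rounded to 2 dp = 16.67 ms

16.67


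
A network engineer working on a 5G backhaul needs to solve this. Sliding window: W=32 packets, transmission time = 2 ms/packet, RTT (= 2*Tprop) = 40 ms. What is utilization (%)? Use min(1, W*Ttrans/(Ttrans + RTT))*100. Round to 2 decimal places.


Given: W = 32, Ttrans = 2 ms, RTT = 40 ms (= 2 * Tprop, Tprop = 20 ms)
Cycle time = Ttrans + RTT = 2 + 40 = 42 ms (first packet sent until its ACK returns)
W * Ttrans = 32 * 2 = 64 ms of sending per cycle
W * Ttrans / (Ttrans + RTT) = 64 / 42 = 1.523810
U = min(1, 1.523810) = 1.000000
U% = 100.00%

100.00


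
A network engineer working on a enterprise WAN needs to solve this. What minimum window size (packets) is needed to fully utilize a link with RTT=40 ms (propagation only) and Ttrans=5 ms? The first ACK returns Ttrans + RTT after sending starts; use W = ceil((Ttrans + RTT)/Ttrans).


Given: Ttrans = 5 ms, RTT = 40 ms (= 2 * Tprop, Tprop = 20 ms)
Time until first ACK returns = Ttrans + RTT = 5 + 40 = 45 ms
Need W * Ttrans >= Ttrans + RTT  ->  W >= (Ttrans + RTT) / Ttrans
(Ttrans + RTT) / Ttrans = 45 / 5 = 9
W_min = ceil(9) = 9

9


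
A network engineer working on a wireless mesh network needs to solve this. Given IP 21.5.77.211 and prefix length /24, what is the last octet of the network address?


Given: IP = 21.5.77.211, prefix = /24
Subnet mask = 255.255.255.0
Last octet of IP: 211
Last octet of mask: 0
Network last octet = 211 AND 0 = 0

0


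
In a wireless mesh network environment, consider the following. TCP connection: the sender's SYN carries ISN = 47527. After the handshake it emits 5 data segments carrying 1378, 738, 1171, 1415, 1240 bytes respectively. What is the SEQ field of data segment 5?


The SYN occupies sequence number ISN = 47527, so the first data byte is ISN + 1 = 47528.
SEQ of data segment i = (ISN + 1) + sum of payload sizes of segments 1..i-1.
Segment 1: SEQ = 47528, payload = 1378 bytes
Segment 2: SEQ = 48906, payload = 738 bytes
Segment 3: SEQ = 49644, payload = 1171 bytes
Segment 4: SEQ = 50815, payload = 1415 bytes
Segment 5: SEQ = 52230, payload = 1240 bytes
SEQ of segment 5 = 47528 + 1378 + 738 + 1171 + 1415 = 52230

52230
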